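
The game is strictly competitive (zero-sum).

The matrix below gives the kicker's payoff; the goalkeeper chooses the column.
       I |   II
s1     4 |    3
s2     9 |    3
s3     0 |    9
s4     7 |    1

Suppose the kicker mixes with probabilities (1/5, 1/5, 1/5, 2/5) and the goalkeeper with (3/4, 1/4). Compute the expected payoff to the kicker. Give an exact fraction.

Against (3/4, 1/4), each row's expected payoff is s1: 15/4; s2: 15/2; s3: 9/4; s4: 11/2.
Taking the (1/5, 1/5, 1/5, 2/5)-weighted average: (1/5)·(15/4) + (1/5)·(15/2) + (1/5)·(9/4) + (2/5)·(11/2) = 49/10.

49/10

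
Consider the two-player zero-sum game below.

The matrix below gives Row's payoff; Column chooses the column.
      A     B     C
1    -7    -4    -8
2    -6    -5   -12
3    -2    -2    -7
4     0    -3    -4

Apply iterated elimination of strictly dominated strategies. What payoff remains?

Row 1 is strictly dominated by row 3 (-2>-7, -2>-4, -7>-8); eliminate 1.
Column B is strictly dominated by C for Column (-12<-5, -7<-2, -4<-3); eliminate B.
Row 3 is strictly dominated by row 4 (0>-2, -4>-7); eliminate 3.
Column A is strictly dominated by C for Column (-12<-6, -4<0); eliminate A.
Row 2 is strictly dominated by row 4 (-4>-12); eliminate 2.
Only (4, C) remains, with payoff -4.

-4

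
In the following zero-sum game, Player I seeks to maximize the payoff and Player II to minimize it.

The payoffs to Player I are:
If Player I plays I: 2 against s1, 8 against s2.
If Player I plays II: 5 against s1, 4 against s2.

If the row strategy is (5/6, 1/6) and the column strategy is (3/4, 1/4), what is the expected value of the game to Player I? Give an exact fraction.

89/24

Against (3/4, 1/4), each row's expected payoff is I: 7/2; II: 19/4.
Taking the (5/6, 1/6)-weighted average: (5/6)·(7/2) + (1/6)·(19/4) = 89/24.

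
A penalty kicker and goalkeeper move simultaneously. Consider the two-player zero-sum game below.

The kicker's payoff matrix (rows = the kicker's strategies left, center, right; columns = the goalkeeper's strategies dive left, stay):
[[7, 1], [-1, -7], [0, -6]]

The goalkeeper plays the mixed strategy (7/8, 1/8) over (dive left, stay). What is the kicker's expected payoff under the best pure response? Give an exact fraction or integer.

25/4

left: (7)·(7/8) + (1)·(1/8) = 25/4.
center: (-1)·(7/8) + (-7)·(1/8) = -7/4.
right: (0)·(7/8) + (-6)·(1/8) = -3/4.
The best pure response is left with expected payoff 25/4.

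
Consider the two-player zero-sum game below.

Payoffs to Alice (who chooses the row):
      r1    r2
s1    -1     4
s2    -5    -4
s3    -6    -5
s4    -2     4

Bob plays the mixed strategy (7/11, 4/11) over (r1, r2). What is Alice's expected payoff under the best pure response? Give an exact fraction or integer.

9/11

s1: (-1)·(7/11) + (4)·(4/11) = 9/11.
s2: (-5)·(7/11) + (-4)·(4/11) = -51/11.
s3: (-6)·(7/11) + (-5)·(4/11) = -62/11.
s4: (-2)·(7/11) + (4)·(4/11) = 2/11.
The best pure response is s1 with expected payoff 9/11.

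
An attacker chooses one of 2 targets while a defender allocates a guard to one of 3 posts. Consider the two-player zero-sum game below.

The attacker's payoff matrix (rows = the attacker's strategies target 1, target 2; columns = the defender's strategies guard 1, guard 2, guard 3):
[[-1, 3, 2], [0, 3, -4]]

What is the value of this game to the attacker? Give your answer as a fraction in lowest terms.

Column guard 2 is strictly dominated by guard 1 for the defender (it gives the attacker more in every row).
The remaining 2×2 game on (target 1, target 2) × (guard 1, guard 3) has no saddle point. Let the attacker play target 1 with probability p; indifference gives −p = 2p − 4(1−p), so p = 4/7.
Similarly the defender's optimal q on guard 1 is 6/7, and the value is -1·(6/7) + (2)·(1/7) = -4/7.

-4/7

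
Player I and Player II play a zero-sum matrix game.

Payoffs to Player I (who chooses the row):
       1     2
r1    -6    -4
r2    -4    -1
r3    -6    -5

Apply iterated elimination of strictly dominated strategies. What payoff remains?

-4

Column 2 is strictly dominated by 1 for Player II (-6<-4, -4<-1, -6<-5); eliminate 2.
Row r3 is strictly dominated by row r2 (-4>-6); eliminate r3.
Row r1 is strictly dominated by row r2 (-4>-6); eliminate r1.
Only (r2, 1) remains, with payoff -4.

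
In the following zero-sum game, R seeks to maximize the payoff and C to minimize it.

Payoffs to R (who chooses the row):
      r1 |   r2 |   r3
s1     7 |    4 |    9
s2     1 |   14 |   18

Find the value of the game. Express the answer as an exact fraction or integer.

47/8

Column r3 is strictly dominated by r2 for C (it gives R more in every row).
The remaining 2×2 game on (s1, s2) × (r1, r2) has no saddle point. Let R play s1 with probability p; indifference gives 7p + (1−p) = 4p + 14(1−p), so p = 13/16.
Similarly C's optimal q on r1 is 5/8, and the value is 7·(5/8) + (4)·(3/8) = 47/8.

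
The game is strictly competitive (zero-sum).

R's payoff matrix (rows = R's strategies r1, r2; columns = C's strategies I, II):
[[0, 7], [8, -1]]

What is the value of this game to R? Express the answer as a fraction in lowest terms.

Row minima are 0 and -1, so R's maximin is 0; column maxima are 8 and 7, so C's minimax is 7. These differ, so the equilibrium is in mixed strategies.
Let R play r1 with probability p. C is indifferent when 8(1−p) = 7p − (1−p), giving p = 9/16.
Let C play I with probability q. R is indifferent when 7(1−q) = 8q − (1−q), giving q = 1/2.
The value is 0·(1/2) + (7)·(1/2) = 7/2.

7/2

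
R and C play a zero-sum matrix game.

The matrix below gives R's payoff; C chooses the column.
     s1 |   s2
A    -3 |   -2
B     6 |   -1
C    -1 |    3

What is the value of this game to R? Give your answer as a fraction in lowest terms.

Row A is strictly dominated by row C, so R never plays it.
The remaining 2×2 game on (B, C) × (s1, s2) has no saddle point. Let R play B with probability p; indifference gives 6p − (1−p) = −p + 3(1−p), so p = 4/11.
Similarly C's optimal q on s1 is 4/11, and the value is 6·(4/11) + (-1)·(7/11) = 17/11.

17/11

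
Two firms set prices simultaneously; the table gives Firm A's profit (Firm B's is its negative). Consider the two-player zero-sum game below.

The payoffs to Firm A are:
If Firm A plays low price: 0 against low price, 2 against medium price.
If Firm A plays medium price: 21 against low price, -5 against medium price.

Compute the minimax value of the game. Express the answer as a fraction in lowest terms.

3/2

Row minima are 0 and -5, so Firm A's maximin is 0; column maxima are 21 and 2, so Firm B's minimax is 2. These differ, so the equilibrium is in mixed strategies.
Let Firm A play low price with probability p. Firm B is indifferent when 21(1−p) = 2p − 5(1−p), giving p = 13/14.
Let Firm B play low price with probability q. Firm A is indifferent when 2(1−q) = 21q − 5(1−q), giving q = 1/4.
The value is 0·(1/4) + (2)·(3/4) = 3/2.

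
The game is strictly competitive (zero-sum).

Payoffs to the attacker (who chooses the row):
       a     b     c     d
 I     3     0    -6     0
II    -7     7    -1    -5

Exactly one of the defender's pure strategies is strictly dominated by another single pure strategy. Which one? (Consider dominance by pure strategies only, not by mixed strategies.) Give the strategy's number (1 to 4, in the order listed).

2

The defender prefers columns that give the attacker less. Compare b with c: -6 < 0, -1 < 7.
So c strictly dominates b for the defender; b is strictly dominated.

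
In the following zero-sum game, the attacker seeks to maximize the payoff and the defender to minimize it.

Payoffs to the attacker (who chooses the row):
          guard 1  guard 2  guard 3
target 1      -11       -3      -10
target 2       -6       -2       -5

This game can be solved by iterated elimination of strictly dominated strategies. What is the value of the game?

-6

Column guard 3 is strictly dominated by guard 1 for the defender (-11<-10, -6<-5); eliminate guard 3.
Column guard 2 is strictly dominated by guard 1 for the defender (-11<-3, -6<-2); eliminate guard 2.
Row target 1 is strictly dominated by row target 2 (-6>-11); eliminate target 1.
Only (target 2, guard 1) remains, with payoff -6.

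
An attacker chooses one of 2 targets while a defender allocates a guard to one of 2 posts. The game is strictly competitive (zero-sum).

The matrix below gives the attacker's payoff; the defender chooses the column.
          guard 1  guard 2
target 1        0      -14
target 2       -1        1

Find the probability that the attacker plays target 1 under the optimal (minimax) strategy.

Row minima are -14 and -1, so the attacker's maximin is -1; column maxima are 0 and 1, so the defender's minimax is 0. These differ, so the equilibrium is in mixed strategies.
Let the attacker play target 1 with probability p. The defender is indifferent when −(1−p) = −14p + (1−p), giving p = 1/8.

1/8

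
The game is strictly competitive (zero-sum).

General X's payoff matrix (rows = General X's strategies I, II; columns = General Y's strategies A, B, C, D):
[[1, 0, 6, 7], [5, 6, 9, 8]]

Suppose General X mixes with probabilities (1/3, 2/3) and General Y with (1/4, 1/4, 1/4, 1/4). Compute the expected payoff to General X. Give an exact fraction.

Against (1/4, 1/4, 1/4, 1/4), each row's expected payoff is I: 7/2; II: 7.
Taking the (1/3, 2/3)-weighted average: (1/3)·(7/2) + (2/3)·(7) = 35/6.

35/6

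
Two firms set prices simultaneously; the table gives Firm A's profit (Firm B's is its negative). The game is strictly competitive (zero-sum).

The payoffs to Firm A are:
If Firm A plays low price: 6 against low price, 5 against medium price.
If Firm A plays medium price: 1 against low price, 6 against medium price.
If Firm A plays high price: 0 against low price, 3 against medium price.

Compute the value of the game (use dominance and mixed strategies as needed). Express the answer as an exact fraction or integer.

Row high price is strictly dominated by row low price, so Firm A never plays it.
The remaining 2×2 game on (low price, medium price) × (low price, medium price) has no saddle point. Let Firm A play low price with probability p; indifference gives 6p + (1−p) = 5p + 6(1−p), so p = 5/6.
Similarly Firm B's optimal q on low price is 1/6, and the value is 6·(1/6) + (5)·(5/6) = 31/6.

31/6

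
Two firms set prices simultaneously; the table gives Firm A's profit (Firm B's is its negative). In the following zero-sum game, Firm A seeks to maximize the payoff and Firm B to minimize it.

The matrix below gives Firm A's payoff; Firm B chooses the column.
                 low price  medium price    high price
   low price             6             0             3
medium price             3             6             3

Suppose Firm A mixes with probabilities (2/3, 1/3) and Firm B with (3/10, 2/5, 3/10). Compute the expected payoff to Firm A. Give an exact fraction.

16/5

Against (3/10, 2/5, 3/10), each row's expected payoff is low price: 27/10; medium price: 21/5.
Taking the (2/3, 1/3)-weighted average: (2/3)·(27/10) + (1/3)·(21/5) = 16/5.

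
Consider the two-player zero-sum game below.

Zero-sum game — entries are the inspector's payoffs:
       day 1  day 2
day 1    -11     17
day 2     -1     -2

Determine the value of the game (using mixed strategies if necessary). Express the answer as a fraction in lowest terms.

-39/29

Row minima are -11 and -2, so the inspector's maximin is -2; column maxima are -1 and 17, so the inspectee's minimax is -1. These differ, so the equilibrium is in mixed strategies.
Let the inspector play day 1 with probability p. The inspectee is indifferent when −11p − (1−p) = 17p − 2(1−p), giving p = 1/29.
Let the inspectee play day 1 with probability q. The inspector is indifferent when −11q + 17(1−q) = −q − 2(1−q), giving q = 19/29.
The value is -11·(19/29) + (17)·(10/29) = -39/29.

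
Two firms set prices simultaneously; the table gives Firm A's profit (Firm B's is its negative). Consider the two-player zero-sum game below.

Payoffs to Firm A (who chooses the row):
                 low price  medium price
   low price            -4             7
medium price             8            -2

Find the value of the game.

16/7

Row minima are -4 and -2, so Firm A's maximin is -2; column maxima are 8 and 7, so Firm B's minimax is 7. These differ, so the equilibrium is in mixed strategies.
Let Firm A play low price with probability p. Firm B is indifferent when −4p + 8(1−p) = 7p − 2(1−p), giving p = 10/21.
Let Firm B play low price with probability q. Firm A is indifferent when −4q + 7(1−q) = 8q − 2(1−q), giving q = 3/7.
The value is -4·(3/7) + (7)·(4/7) = 16/7.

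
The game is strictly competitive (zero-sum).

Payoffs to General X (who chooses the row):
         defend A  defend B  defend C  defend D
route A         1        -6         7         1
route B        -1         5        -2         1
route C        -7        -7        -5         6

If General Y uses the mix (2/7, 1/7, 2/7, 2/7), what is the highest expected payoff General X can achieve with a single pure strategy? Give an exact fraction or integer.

route A: (1)·(2/7) + (-6)·(1/7) + (7)·(2/7) + (1)·(2/7) = 12/7.
route B: (-1)·(2/7) + (5)·(1/7) + (-2)·(2/7) + (1)·(2/7) = 1/7.
route C: (-7)·(2/7) + (-7)·(1/7) + (-5)·(2/7) + (6)·(2/7) = -19/7.
The best pure response is route A with expected payoff 12/7.

12/7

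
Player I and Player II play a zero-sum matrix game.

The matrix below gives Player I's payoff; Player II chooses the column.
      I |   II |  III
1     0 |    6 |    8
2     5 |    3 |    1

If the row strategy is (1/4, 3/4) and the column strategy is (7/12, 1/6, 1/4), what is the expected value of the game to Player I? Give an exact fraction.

Against (7/12, 1/6, 1/4), each row's expected payoff is 1: 3; 2: 11/3.
Taking the (1/4, 3/4)-weighted average: (1/4)·(3) + (3/4)·(11/3) = 7/2.

7/2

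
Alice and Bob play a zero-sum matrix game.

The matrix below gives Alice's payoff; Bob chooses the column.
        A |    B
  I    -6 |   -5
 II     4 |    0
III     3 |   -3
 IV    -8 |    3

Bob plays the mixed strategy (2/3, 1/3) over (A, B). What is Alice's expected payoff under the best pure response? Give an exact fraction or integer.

I: (-6)·(2/3) + (-5)·(1/3) = -17/3.
II: (4)·(2/3) + (0)·(1/3) = 8/3.
III: (3)·(2/3) + (-3)·(1/3) = 1.
IV: (-8)·(2/3) + (3)·(1/3) = -13/3.
The best pure response is II with expected payoff 8/3.

8/3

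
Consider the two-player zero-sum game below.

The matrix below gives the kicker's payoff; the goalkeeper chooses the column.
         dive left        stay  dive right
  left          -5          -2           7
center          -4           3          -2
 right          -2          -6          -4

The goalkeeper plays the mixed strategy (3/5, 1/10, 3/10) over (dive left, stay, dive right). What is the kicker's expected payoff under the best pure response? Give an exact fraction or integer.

-11/10

left: (-5)·(3/5) + (-2)·(1/10) + (7)·(3/10) = -11/10.
center: (-4)·(3/5) + (3)·(1/10) + (-2)·(3/10) = -27/10.
right: (-2)·(3/5) + (-6)·(1/10) + (-4)·(3/10) = -3.
The best pure response is left with expected payoff -11/10.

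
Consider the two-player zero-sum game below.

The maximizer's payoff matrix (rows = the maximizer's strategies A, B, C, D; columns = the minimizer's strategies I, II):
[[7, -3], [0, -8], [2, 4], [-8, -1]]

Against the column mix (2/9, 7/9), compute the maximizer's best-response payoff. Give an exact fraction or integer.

A: (7)·(2/9) + (-3)·(7/9) = -7/9.
B: (0)·(2/9) + (-8)·(7/9) = -56/9.
C: (2)·(2/9) + (4)·(7/9) = 32/9.
D: (-8)·(2/9) + (-1)·(7/9) = -23/9.
The best pure response is C with expected payoff 32/9.

32/9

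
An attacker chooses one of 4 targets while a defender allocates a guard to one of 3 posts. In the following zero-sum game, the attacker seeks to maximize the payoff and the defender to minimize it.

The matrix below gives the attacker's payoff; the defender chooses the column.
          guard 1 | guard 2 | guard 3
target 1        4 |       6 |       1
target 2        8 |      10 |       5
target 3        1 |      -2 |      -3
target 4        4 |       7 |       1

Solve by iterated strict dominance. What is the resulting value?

5

Column guard 1 is strictly dominated by guard 3 for the defender (1<4, 5<8, -3<1, 1<4); eliminate guard 1.
Row target 1 is strictly dominated by row target 2 (10>6, 5>1); eliminate target 1.
Column guard 2 is strictly dominated by guard 3 for the defender (5<10, -3<-2, 1<7); eliminate guard 2.
Row target 4 is strictly dominated by row target 2 (5>1); eliminate target 4.
Row target 3 is strictly dominated by row target 2 (5>-3); eliminate target 3.
Only (target 2, guard 3) remains, with payoff 5.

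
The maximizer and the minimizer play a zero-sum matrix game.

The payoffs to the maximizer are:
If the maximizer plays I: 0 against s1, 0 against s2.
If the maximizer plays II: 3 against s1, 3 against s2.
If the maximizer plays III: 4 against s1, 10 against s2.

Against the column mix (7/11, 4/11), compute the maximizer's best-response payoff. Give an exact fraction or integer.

68/11

I: (0)·(7/11) + (0)·(4/11) = 0.
II: (3)·(7/11) + (3)·(4/11) = 3.
III: (4)·(7/11) + (10)·(4/11) = 68/11.
The best pure response is III with expected payoff 68/11.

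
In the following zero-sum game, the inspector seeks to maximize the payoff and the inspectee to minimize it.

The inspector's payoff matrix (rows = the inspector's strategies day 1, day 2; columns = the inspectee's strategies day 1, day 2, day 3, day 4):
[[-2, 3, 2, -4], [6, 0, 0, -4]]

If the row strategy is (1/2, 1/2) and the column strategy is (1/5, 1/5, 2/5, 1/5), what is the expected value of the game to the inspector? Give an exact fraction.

3/10

Against (1/5, 1/5, 2/5, 1/5), each row's expected payoff is day 1: 1/5; day 2: 2/5.
Taking the (1/2, 1/2)-weighted average: (1/2)·(1/5) + (1/2)·(2/5) = 3/10.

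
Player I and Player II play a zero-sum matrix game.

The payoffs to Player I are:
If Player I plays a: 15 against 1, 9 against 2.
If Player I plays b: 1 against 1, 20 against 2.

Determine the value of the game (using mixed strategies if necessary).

291/25

Row minima are 9 and 1, so Player I's maximin is 9; column maxima are 15 and 20, so Player II's minimax is 15. These differ, so the equilibrium is in mixed strategies.
Let Player I play a with probability p. Player II is indifferent when 15p + (1−p) = 9p + 20(1−p), giving p = 19/25.
Let Player II play 1 with probability q. Player I is indifferent when 15q + 9(1−q) = q + 20(1−q), giving q = 11/25.
The value is 15·(11/25) + (9)·(14/25) = 291/25.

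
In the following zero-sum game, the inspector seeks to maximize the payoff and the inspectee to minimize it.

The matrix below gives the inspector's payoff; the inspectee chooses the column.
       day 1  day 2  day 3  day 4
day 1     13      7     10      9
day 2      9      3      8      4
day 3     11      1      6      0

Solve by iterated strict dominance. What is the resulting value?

7

Row day 2 is strictly dominated by row day 1 (13>9, 7>3, 10>8, 9>4); eliminate day 2.
Column day 1 is strictly dominated by day 2 for the inspectee (7<13, 1<11); eliminate day 1.
Row day 3 is strictly dominated by row day 1 (7>1, 10>6, 9>0); eliminate day 3.
Column day 4 is strictly dominated by day 2 for the inspectee (7<9); eliminate day 4.
Column day 3 is strictly dominated by day 2 for the inspectee (7<10); eliminate day 3.
Only (day 1, day 2) remains, with payoff 7.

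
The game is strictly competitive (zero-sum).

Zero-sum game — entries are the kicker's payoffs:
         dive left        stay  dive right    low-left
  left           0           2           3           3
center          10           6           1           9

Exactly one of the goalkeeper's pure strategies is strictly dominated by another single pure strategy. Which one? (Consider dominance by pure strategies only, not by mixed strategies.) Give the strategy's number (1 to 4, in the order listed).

4

The goalkeeper prefers columns that give the kicker less. Compare low-left with stay: 2 < 3, 6 < 9.
So stay strictly dominates low-left for the goalkeeper; low-left is strictly dominated.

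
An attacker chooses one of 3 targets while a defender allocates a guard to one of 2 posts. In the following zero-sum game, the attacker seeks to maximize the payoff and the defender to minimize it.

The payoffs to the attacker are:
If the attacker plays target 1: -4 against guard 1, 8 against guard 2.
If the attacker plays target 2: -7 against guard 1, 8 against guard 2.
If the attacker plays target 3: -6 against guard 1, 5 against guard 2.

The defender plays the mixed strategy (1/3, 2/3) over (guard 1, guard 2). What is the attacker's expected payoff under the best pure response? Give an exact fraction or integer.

4

target 1: (-4)·(1/3) + (8)·(2/3) = 4.
target 2: (-7)·(1/3) + (8)·(2/3) = 3.
target 3: (-6)·(1/3) + (5)·(2/3) = 4/3.
The best pure response is target 1 with expected payoff 4.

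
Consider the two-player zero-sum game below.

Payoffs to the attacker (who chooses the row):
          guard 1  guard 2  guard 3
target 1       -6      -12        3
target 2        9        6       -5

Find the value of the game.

Column guard 1 is strictly dominated by guard 2 for the defender (it gives the attacker more in every row).
The remaining 2×2 game on (target 1, target 2) × (guard 2, guard 3) has no saddle point. Let the attacker play target 1 with probability p; indifference gives −12p + 6(1−p) = 3p − 5(1−p), so p = 11/26.
Similarly the defender's optimal q on guard 2 is 4/13, and the value is -12·(4/13) + (3)·(9/13) = -21/13.

-21/13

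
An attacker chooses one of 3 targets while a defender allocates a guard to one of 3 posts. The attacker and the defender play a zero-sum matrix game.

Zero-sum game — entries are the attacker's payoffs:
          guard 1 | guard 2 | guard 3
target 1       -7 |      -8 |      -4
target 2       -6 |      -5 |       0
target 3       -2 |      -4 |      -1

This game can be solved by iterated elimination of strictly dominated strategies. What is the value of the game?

-4

Row target 1 is strictly dominated by row target 2 (-6>-7, -5>-8, 0>-4); eliminate target 1.
Column guard 3 is strictly dominated by guard 1 for the defender (-6<0, -2<-1); eliminate guard 3.
Row target 2 is strictly dominated by row target 3 (-2>-6, -4>-5); eliminate target 2.
Column guard 1 is strictly dominated by guard 2 for the defender (-4<-2); eliminate guard 1.
Only (target 3, guard 2) remains, with payoff -4.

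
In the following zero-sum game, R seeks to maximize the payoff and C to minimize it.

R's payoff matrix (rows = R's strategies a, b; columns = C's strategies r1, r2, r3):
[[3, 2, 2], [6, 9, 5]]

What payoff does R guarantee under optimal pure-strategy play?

Row minima: 2, 5 → R's maximin is 5.
Column maxima: 6, 9, 5 → C's minimax is 5.
They coincide at (b, r3), so the value is 5.

5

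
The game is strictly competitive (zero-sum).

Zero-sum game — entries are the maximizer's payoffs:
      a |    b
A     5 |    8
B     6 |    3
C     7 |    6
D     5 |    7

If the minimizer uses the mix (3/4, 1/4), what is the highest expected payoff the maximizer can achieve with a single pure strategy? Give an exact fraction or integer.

A: (5)·(3/4) + (8)·(1/4) = 23/4.
B: (6)·(3/4) + (3)·(1/4) = 21/4.
C: (7)·(3/4) + (6)·(1/4) = 27/4.
D: (5)·(3/4) + (7)·(1/4) = 11/2.
The best pure response is C with expected payoff 27/4.

27/4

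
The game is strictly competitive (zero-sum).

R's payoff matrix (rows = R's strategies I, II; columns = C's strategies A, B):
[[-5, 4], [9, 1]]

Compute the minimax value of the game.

Row minima are -5 and 1, so R's maximin is 1; column maxima are 9 and 4, so C's minimax is 4. These differ, so the equilibrium is in mixed strategies.
Let R play I with probability p. C is indifferent when −5p + 9(1−p) = 4p + (1−p), giving p = 8/17.
Let C play A with probability q. R is indifferent when −5q + 4(1−q) = 9q + (1−q), giving q = 3/17.
The value is -5·(3/17) + (4)·(14/17) = 41/17.

41/17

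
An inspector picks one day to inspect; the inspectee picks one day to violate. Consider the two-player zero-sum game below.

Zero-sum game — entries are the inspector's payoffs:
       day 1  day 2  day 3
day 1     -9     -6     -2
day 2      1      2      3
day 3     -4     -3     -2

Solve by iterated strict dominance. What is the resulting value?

1

Row day 1 is strictly dominated by row day 2 (1>-9, 2>-6, 3>-2); eliminate day 1.
Column day 3 is strictly dominated by day 1 for the inspectee (1<3, -4<-2); eliminate day 3.
Column day 2 is strictly dominated by day 1 for the inspectee (1<2, -4<-3); eliminate day 2.
Row day 3 is strictly dominated by row day 2 (1>-4); eliminate day 3.
Only (day 2, day 1) remains, with payoff 1.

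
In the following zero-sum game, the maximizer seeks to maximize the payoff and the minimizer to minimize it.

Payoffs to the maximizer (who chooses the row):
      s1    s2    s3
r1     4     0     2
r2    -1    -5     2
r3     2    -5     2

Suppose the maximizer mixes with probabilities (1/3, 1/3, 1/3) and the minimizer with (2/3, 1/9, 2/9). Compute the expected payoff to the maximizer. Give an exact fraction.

Against (2/3, 1/9, 2/9), each row's expected payoff is r1: 28/9; r2: -7/9; r3: 11/9.
Taking the (1/3, 1/3, 1/3)-weighted average: (1/3)·(28/9) + (1/3)·(-7/9) + (1/3)·(11/9) = 32/27.

32/27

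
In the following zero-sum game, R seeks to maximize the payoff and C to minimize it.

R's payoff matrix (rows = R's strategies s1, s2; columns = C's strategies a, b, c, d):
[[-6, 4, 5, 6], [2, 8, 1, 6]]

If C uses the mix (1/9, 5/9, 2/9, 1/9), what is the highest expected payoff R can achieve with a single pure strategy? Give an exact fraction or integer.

50/9

s1: (-6)·(1/9) + (4)·(5/9) + (5)·(2/9) + (6)·(1/9) = 10/3.
s2: (2)·(1/9) + (8)·(5/9) + (1)·(2/9) + (6)·(1/9) = 50/9.
The best pure response is s2 with expected payoff 50/9.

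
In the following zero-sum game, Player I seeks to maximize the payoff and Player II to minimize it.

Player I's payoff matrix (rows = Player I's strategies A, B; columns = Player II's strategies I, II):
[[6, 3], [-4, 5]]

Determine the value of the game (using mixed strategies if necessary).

7/2

Row minima are 3 and -4, so Player I's maximin is 3; column maxima are 6 and 5, so Player II's minimax is 5. These differ, so the equilibrium is in mixed strategies.
Let Player I play A with probability p. Player II is indifferent when 6p − 4(1−p) = 3p + 5(1−p), giving p = 3/4.
Let Player II play I with probability q. Player I is indifferent when 6q + 3(1−q) = −4q + 5(1−q), giving q = 1/6.
The value is 6·(1/6) + (3)·(5/6) = 7/2.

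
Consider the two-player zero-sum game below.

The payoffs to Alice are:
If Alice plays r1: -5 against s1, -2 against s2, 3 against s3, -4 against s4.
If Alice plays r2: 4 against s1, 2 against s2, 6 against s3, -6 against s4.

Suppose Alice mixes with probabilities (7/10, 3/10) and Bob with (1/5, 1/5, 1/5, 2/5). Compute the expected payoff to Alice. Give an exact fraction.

Against (1/5, 1/5, 1/5, 2/5), each row's expected payoff is r1: -12/5; r2: 0.
Taking the (7/10, 3/10)-weighted average: (7/10)·(-12/5) + (3/10)·(0) = -42/25.

-42/25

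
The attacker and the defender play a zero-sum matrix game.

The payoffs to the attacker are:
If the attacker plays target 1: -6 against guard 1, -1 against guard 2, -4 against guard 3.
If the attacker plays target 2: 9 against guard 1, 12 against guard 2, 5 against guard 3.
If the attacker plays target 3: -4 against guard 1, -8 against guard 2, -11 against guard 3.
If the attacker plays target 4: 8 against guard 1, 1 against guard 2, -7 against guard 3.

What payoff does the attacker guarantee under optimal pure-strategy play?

5

Row minima: -6, 5, -11, -7 → the attacker's maximin is 5.
Column maxima: 9, 12, 5 → the defender's minimax is 5.
They coincide at (target 2, guard 3), so the value is 5.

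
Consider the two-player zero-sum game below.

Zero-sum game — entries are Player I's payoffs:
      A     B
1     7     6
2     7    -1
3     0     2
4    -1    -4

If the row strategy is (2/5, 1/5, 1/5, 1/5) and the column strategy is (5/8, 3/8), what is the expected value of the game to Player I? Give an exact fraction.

127/40

Against (5/8, 3/8), each row's expected payoff is 1: 53/8; 2: 4; 3: 3/4; 4: -17/8.
Taking the (2/5, 1/5, 1/5, 1/5)-weighted average: (2/5)·(53/8) + (1/5)·(4) + (1/5)·(3/4) + (1/5)·(-17/8) = 127/40.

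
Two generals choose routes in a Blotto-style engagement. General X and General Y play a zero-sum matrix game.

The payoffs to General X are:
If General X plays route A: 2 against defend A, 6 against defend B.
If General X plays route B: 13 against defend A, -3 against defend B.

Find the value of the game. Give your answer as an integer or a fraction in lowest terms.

Row minima are 2 and -3, so General X's maximin is 2; column maxima are 13 and 6, so General Y's minimax is 6. These differ, so the equilibrium is in mixed strategies.
Let General X play route A with probability p. General Y is indifferent when 2p + 13(1−p) = 6p − 3(1−p), giving p = 4/5.
Let General Y play defend A with probability q. General X is indifferent when 2q + 6(1−q) = 13q − 3(1−q), giving q = 9/20.
The value is 2·(9/20) + (6)·(11/20) = 21/5.

21/5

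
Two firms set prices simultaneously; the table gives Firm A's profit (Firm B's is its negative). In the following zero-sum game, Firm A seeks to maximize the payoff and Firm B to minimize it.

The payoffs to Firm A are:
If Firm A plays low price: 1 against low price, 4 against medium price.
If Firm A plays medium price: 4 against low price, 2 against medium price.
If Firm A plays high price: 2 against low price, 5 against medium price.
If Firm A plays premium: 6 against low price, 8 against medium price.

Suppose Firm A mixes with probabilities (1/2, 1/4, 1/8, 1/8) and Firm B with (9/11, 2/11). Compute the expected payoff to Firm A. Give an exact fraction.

Against (9/11, 2/11), each row's expected payoff is low price: 17/11; medium price: 40/11; high price: 28/11; premium: 70/11.
Taking the (1/2, 1/4, 1/8, 1/8)-weighted average: (1/2)·(17/11) + (1/4)·(40/11) + (1/8)·(28/11) + (1/8)·(70/11) = 123/44.

123/44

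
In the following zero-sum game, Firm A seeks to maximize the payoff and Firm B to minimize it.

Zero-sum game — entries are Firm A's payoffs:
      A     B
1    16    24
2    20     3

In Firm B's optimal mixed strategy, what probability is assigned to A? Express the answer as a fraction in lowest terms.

21/25

Row minima are 16 and 3, so Firm A's maximin is 16; column maxima are 20 and 24, so Firm B's minimax is 20. These differ, so the equilibrium is in mixed strategies.
Let Firm B play A with probability q. Firm A is indifferent when 16q + 24(1−q) = 20q + 3(1−q), giving q = 21/25.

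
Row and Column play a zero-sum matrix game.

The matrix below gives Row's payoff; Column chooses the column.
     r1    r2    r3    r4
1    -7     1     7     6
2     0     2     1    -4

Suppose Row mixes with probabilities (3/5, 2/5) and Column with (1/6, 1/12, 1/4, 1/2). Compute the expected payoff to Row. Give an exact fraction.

47/30

Against (1/6, 1/12, 1/4, 1/2), each row's expected payoff is 1: 11/3; 2: -19/12.
Taking the (3/5, 2/5)-weighted average: (3/5)·(11/3) + (2/5)·(-19/12) = 47/30.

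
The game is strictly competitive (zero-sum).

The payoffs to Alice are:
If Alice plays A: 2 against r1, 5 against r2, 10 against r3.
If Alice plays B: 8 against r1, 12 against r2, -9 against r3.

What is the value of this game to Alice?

98/25

Column r2 is strictly dominated by r1 for Bob (it gives Alice more in every row).
The remaining 2×2 game on (A, B) × (r1, r3) has no saddle point. Let Alice play A with probability p; indifference gives 2p + 8(1−p) = 10p − 9(1−p), so p = 17/25.
Similarly Bob's optimal q on r1 is 19/25, and the value is 2·(19/25) + (10)·(6/25) = 98/25.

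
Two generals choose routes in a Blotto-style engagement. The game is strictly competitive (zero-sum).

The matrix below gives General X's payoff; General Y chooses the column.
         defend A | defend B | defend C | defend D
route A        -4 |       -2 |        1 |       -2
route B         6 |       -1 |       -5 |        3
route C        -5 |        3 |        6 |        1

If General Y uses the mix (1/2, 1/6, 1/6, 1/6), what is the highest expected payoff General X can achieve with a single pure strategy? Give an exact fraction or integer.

5/2

route A: (-4)·(1/2) + (-2)·(1/6) + (1)·(1/6) + (-2)·(1/6) = -5/2.
route B: (6)·(1/2) + (-1)·(1/6) + (-5)·(1/6) + (3)·(1/6) = 5/2.
route C: (-5)·(1/2) + (3)·(1/6) + (6)·(1/6) + (1)·(1/6) = -5/6.
The best pure response is route B with expected payoff 5/2.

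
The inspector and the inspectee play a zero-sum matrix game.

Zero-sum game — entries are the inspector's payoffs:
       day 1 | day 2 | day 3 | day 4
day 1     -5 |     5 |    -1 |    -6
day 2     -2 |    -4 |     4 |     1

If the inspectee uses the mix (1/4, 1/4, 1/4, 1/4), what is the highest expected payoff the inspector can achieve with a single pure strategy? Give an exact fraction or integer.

-1/4

day 1: (-5)·(1/4) + (5)·(1/4) + (-1)·(1/4) + (-6)·(1/4) = -7/4.
day 2: (-2)·(1/4) + (-4)·(1/4) + (4)·(1/4) + (1)·(1/4) = -1/4.
The best pure response is day 2 with expected payoff -1/4.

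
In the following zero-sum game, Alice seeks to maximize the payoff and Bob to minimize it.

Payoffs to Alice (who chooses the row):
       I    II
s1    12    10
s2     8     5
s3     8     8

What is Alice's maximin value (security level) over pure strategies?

10

The worst-case payoff for each row is s1: 10, s2: 5, s3: 8.
The best of these is 10.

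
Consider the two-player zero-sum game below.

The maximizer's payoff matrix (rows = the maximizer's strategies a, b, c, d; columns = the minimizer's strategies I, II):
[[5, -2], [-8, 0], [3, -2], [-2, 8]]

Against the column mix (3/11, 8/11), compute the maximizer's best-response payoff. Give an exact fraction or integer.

a: (5)·(3/11) + (-2)·(8/11) = -1/11.
b: (-8)·(3/11) + (0)·(8/11) = -24/11.
c: (3)·(3/11) + (-2)·(8/11) = -7/11.
d: (-2)·(3/11) + (8)·(8/11) = 58/11.
The best pure response is d with expected payoff 58/11.

58/11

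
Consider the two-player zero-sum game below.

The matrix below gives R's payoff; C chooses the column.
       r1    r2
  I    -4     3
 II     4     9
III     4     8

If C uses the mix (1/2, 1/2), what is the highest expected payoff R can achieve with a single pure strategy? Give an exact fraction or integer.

13/2

I: (-4)·(1/2) + (3)·(1/2) = -1/2.
II: (4)·(1/2) + (9)·(1/2) = 13/2.
III: (4)·(1/2) + (8)·(1/2) = 6.
The best pure response is II with expected payoff 13/2.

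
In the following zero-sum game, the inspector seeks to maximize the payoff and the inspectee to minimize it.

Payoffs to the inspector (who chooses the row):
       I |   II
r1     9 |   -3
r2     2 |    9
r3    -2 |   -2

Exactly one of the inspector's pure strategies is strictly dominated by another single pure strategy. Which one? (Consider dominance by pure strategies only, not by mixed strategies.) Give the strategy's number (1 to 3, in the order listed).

Compare r3 with r2: 2 > -2, 9 > -2.
So r2 strictly dominates r3 for the inspector; r3 is strictly dominated.

3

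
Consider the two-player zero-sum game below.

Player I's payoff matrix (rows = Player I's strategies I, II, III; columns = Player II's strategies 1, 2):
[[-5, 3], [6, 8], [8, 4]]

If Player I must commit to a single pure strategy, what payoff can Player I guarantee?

6

The worst-case payoff for each row is I: -5, II: 6, III: 4.
The best of these is 6.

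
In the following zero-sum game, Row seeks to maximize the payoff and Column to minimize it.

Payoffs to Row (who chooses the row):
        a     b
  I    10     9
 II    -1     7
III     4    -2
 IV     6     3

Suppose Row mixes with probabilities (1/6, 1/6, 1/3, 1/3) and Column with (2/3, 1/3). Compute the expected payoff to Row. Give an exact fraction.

38/9

Against (2/3, 1/3), each row's expected payoff is I: 29/3; II: 5/3; III: 2; IV: 5.
Taking the (1/6, 1/6, 1/3, 1/3)-weighted average: (1/6)·(29/3) + (1/6)·(5/3) + (1/3)·(2) + (1/3)·(5) = 38/9.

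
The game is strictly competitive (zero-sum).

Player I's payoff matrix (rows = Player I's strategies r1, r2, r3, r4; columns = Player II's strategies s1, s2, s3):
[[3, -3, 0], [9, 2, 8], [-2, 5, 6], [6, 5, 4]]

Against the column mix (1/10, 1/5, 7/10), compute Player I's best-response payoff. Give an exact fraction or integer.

69/10

r1: (3)·(1/10) + (-3)·(1/5) + (0)·(7/10) = -3/10.
r2: (9)·(1/10) + (2)·(1/5) + (8)·(7/10) = 69/10.
r3: (-2)·(1/10) + (5)·(1/5) + (6)·(7/10) = 5.
r4: (6)·(1/10) + (5)·(1/5) + (4)·(7/10) = 22/5.
The best pure response is r2 with expected payoff 69/10.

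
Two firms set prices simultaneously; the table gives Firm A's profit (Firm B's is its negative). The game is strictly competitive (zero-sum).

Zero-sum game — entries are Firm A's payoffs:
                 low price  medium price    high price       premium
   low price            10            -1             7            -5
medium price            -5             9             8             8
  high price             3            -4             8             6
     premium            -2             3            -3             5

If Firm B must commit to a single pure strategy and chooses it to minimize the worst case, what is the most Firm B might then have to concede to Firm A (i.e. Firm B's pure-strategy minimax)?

The worst case (largest entry) in each column is low price: 10, medium price: 9, high price: 8, premium: 8.
The best (smallest) of these is 8.

8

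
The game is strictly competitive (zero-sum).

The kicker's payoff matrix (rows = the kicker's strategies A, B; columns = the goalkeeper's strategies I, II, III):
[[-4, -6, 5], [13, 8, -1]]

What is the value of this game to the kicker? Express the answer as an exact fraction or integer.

Column I is strictly dominated by II for the goalkeeper (it gives the kicker more in every row).
The remaining 2×2 game on (A, B) × (II, III) has no saddle point. Let the kicker play A with probability p; indifference gives −6p + 8(1−p) = 5p − (1−p), so p = 9/20.
Similarly the goalkeeper's optimal q on II is 3/10, and the value is -6·(3/10) + (5)·(7/10) = 17/10.

17/10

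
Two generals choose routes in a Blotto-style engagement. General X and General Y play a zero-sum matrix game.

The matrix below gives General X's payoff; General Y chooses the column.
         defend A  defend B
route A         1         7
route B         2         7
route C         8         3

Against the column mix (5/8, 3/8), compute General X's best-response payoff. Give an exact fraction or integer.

49/8

route A: (1)·(5/8) + (7)·(3/8) = 13/4.
route B: (2)·(5/8) + (7)·(3/8) = 31/8.
route C: (8)·(5/8) + (3)·(3/8) = 49/8.
The best pure response is route C with expected payoff 49/8.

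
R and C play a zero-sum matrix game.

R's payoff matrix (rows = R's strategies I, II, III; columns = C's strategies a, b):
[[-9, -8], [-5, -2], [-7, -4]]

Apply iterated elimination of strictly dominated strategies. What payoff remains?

-5

Row I is strictly dominated by row II (-5>-9, -2>-8); eliminate I.
Row III is strictly dominated by row II (-5>-7, -2>-4); eliminate III.
Column b is strictly dominated by a for C (-5<-2); eliminate b.
Only (II, a) remains, with payoff -5.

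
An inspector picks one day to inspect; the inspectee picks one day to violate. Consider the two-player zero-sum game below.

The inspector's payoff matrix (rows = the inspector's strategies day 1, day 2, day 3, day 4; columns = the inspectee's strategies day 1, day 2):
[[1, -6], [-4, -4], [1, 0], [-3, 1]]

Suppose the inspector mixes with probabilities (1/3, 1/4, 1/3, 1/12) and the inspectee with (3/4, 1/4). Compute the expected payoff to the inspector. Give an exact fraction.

Against (3/4, 1/4), each row's expected payoff is day 1: -3/4; day 2: -4; day 3: 3/4; day 4: -2.
Taking the (1/3, 1/4, 1/3, 1/12)-weighted average: (1/3)·(-3/4) + (1/4)·(-4) + (1/3)·(3/4) + (1/12)·(-2) = -7/6.

-7/6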